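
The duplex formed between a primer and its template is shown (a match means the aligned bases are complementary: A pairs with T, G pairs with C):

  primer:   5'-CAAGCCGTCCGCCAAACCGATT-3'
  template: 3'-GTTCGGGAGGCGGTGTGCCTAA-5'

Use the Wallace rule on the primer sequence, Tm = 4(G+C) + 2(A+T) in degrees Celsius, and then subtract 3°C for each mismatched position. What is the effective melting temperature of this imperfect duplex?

Primer base counts: A=6, T=3, G=4, C=9 → A+T=9, G+C=13
Perfect-match Tm = 2(9) + 4(13) = 18 + 52 = 70°C
Mismatches (positions where the bases are not complementary): 3 (at positions 7, 15, 18)
Effective Tm = 70 − 3×3 = 70 − 9 = 61°C

61°C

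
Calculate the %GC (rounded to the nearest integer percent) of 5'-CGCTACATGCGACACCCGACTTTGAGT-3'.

56%

Base counts: T=6, G=6, A=6, C=9
G+C = 6 + 9 = 15 out of 27 bases
%GC = 15/27 × 100 = 55.56% ≈ 56%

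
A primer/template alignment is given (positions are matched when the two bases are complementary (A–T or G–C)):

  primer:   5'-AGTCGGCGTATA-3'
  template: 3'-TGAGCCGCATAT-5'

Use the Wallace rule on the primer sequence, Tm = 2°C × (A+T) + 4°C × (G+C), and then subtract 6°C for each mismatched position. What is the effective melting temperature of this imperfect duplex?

30°C

Primer base counts: A=3, T=3, G=4, C=2 → A+T=6, G+C=6
Perfect-match Tm = 2(6) + 4(6) = 12 + 24 = 36°C
Mismatches (positions where the bases are not complementary): 1 (at position 2)
Effective Tm = 36 − 1×6 = 36 − 6 = 30°C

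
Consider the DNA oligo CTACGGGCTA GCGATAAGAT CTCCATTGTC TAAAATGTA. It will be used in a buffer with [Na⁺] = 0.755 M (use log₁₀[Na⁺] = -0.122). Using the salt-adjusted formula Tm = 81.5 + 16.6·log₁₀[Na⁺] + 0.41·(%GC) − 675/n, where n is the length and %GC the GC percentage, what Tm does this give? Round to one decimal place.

79.0°C

Length n = 39. A=12, T=11, G=8, C=8
G+C = 16, so %GC = 16/39 × 100 = 41.026%
Salt term: 16.6 × (-0.122) = -2.025
GC term: 0.41 × 41.026 = 16.821; length term: −675/39 = −17.308
Tm = 81.5 + (-2.025) + 16.821 − 17.308 = 78.988 → 79.0°C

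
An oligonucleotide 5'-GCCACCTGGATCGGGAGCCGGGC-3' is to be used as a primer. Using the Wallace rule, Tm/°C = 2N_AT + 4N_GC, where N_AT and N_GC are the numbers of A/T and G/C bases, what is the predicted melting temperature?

82°C

Scanning the sequence gives C=8, T=2, G=10, A=3.
AT pairs contribute 5, GC pairs contribute 18.
Tm = 2(5) + 4(18) = 10 + 72 = 82°C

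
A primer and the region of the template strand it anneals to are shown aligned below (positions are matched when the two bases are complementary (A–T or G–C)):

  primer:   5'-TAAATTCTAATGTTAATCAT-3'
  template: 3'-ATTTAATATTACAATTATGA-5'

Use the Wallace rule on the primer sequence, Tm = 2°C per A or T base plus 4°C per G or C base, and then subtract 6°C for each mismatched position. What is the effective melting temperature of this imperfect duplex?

Primer base counts: A=8, T=9, G=1, C=2 → A+T=17, G+C=3
Perfect-match Tm = 2(17) + 4(3) = 34 + 12 = 46°C
Mismatches (positions where the bases are not complementary): 3 (at positions 7, 18, 19)
Effective Tm = 46 − 3×6 = 46 − 18 = 28°C

28°C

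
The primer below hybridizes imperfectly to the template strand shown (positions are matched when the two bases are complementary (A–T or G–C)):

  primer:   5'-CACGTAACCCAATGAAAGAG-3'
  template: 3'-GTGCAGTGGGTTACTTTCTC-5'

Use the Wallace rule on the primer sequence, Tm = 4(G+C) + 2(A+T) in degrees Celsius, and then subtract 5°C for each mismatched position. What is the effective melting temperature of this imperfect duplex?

Primer base counts: A=9, T=2, G=4, C=5 → A+T=11, G+C=9
Perfect-match Tm = 2(11) + 4(9) = 22 + 36 = 58°C
Mismatches (positions where the bases are not complementary): 1 (at position 6)
Effective Tm = 58 − 1×5 = 58 − 5 = 53°C

53°C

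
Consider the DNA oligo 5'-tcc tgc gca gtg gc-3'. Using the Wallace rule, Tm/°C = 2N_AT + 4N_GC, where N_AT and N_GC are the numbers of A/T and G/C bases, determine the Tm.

Counting bases: G=5, C=5, A=1, T=3
So N_AT = 4 and N_GC = 10.
Tm = 2×4 + 4×10 = 48°C

48°C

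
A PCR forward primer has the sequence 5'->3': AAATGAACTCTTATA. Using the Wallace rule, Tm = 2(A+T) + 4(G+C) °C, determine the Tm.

36°C

A=7, G=1, T=5, C=2
A+T = 12, G+C = 3
Tm = 4·3 + 2·12 = 12 + 24 = 36°C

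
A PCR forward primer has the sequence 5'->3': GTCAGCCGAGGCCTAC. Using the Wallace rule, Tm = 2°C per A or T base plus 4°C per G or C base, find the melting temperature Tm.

54°C

G=5, C=6, T=2, A=3
AT pairs contribute 5, GC pairs contribute 11.
Tm = 4·11 + 2·5 = 44 + 10 = 54°C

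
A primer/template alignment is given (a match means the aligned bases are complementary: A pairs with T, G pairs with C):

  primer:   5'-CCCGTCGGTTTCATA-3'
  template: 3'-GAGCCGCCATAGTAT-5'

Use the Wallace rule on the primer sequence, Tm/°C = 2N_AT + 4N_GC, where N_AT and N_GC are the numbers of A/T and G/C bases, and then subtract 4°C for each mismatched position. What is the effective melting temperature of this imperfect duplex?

Primer base counts: A=2, T=5, G=3, C=5 → A+T=7, G+C=8
Perfect-match Tm = 2(7) + 4(8) = 14 + 32 = 46°C
Mismatches (positions where the bases are not complementary): 3 (at positions 2, 5, 10)
Effective Tm = 46 − 3×4 = 46 − 12 = 34°C

34°C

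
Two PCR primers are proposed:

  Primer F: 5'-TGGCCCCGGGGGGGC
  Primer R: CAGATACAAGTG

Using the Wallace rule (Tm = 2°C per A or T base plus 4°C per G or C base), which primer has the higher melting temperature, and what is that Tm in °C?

Primer F: A+T=1, G+C=14 → Tm = 2(1)+4(14) = 58°C
Primer R: A+T=7, G+C=5 → Tm = 2(7)+4(5) = 34°C
58°C vs 34°C → primer F is higher.

Primer F, 58°C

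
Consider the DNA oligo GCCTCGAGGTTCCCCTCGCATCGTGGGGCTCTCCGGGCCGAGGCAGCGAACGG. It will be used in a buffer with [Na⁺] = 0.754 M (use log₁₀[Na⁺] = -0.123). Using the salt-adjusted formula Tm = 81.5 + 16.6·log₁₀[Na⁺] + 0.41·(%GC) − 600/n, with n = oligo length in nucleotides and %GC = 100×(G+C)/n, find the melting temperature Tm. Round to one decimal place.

98.3°C

Length n = 53. Base counts: G=20, T=8, A=6, C=19
G+C = 39, so %GC = 39/53 × 100 = 73.585%
Salt term: 16.6 × (-0.123) = -2.042
GC term: 0.41 × 73.585 = 30.17; length term: −600/53 = −11.321
Tm = 81.5 + (-2.042) + 30.17 − 11.321 = 98.307 → 98.3°C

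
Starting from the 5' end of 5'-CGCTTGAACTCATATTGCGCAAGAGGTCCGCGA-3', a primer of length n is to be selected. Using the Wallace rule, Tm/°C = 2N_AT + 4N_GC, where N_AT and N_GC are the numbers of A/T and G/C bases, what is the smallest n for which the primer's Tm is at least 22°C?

First 6 bases: CGCTTG → Tm = 20°C (< 22°C)
First 7 bases: CGCTTGA → Tm = 22°C (≥ 22°C)
Each additional base adds 2°C (A/T) or 4°C (G/C), so Tm is non-decreasing in n; n = 7 is the first length to reach 22°C.

n = 7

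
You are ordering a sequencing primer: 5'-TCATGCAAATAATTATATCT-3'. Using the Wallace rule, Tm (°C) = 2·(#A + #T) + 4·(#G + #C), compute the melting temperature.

48°C

A=8, T=8, C=3, G=1
AT pairs contribute 16, GC pairs contribute 4.
Tm = 4·4 + 2·16 = 16 + 32 = 48°C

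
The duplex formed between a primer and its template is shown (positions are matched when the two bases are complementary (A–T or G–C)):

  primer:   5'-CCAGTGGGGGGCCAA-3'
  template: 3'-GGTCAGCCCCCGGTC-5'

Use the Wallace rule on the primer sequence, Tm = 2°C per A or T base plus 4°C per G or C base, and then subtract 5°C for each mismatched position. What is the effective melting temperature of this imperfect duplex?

42°C

Primer base counts: A=3, T=1, G=7, C=4 → A+T=4, G+C=11
Perfect-match Tm = 2(4) + 4(11) = 8 + 44 = 52°C
Mismatches (positions where the bases are not complementary): 2 (at positions 6, 15)
Effective Tm = 52 − 2×5 = 52 − 10 = 42°C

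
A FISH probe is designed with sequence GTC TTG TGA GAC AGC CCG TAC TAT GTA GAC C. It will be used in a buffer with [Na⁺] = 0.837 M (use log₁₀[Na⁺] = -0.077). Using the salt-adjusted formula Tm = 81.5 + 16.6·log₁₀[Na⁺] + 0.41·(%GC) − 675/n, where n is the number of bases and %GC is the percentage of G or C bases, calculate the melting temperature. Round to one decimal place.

Length n = 31. T=8, C=8, G=8, A=7
G+C = 16, so %GC = 16/31 × 100 = 51.613%
Salt term: 16.6 × (-0.077) = -1.278
GC term: 0.41 × 51.613 = 21.161; length term: −675/31 = −21.774
Tm = 81.5 + (-1.278) + 21.161 − 21.774 = 79.609 → 79.6°C

79.6°C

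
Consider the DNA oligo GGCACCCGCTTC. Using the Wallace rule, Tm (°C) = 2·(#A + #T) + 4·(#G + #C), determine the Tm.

42°C

Counting bases: T=2, C=6, A=1, G=3
AT pairs contribute 3, GC pairs contribute 9.
Tm = 4·9 + 2·3 = 36 + 6 = 42°C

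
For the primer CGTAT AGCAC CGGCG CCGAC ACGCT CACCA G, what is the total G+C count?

21

Base counts: C=13, T=3, G=8, A=7
Total G or C: 8 + 13 = 21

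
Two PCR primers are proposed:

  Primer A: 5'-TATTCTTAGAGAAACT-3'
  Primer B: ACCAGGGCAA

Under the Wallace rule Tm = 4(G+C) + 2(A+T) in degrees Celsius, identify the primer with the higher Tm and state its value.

Primer A: A+T=12, G+C=4 → Tm = 2(12)+4(4) = 40°C
Primer B: A+T=4, G+C=6 → Tm = 2(4)+4(6) = 32°C
40°C vs 32°C → primer A is higher.

Primer A, 40°C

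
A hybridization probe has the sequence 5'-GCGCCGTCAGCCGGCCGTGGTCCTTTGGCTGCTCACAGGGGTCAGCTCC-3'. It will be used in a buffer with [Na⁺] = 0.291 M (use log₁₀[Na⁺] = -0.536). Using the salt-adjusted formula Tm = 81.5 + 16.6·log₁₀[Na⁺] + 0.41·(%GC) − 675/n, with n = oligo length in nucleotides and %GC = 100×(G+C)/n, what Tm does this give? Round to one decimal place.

Length n = 49. Scanning the sequence gives T=10, A=4, G=17, C=18.
G+C = 35, so %GC = 35/49 × 100 = 71.429%
Salt term: 16.6 × (-0.536) = -8.898
GC term: 0.41 × 71.429 = 29.286; length term: −675/49 = −13.776
Tm = 81.5 + (-8.898) + 29.286 − 13.776 = 88.112 → 88.1°C

88.1°C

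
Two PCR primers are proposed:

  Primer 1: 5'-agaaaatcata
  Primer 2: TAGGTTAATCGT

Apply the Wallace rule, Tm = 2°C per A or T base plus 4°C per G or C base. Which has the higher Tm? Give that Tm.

Primer 1: A+T=9, G+C=2 → Tm = 2(9)+4(2) = 26°C
Primer 2: A+T=8, G+C=4 → Tm = 2(8)+4(4) = 32°C
26°C vs 32°C → primer 2 is higher.

Primer 2, 32°C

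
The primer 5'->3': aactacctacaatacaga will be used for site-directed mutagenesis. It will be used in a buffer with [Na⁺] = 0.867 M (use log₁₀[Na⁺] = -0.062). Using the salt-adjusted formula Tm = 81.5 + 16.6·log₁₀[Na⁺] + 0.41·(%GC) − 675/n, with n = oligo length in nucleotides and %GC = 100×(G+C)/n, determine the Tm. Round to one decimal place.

56.6°C

Length n = 18. Scanning the sequence gives T=3, C=5, G=1, A=9.
G+C = 6, so %GC = 6/18 × 100 = 33.333%
Salt term: 16.6 × (-0.062) = -1.029
GC term: 0.41 × 33.333 = 13.667; length term: −675/18 = −37.5
Tm = 81.5 + (-1.029) + 13.667 − 37.5 = 56.638 → 56.6°C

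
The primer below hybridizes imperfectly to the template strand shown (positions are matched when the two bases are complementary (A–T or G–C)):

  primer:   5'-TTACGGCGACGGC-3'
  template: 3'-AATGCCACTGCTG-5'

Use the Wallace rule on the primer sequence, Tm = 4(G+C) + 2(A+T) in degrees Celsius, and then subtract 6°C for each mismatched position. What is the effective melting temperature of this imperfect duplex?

32°C

Primer base counts: A=2, T=2, G=5, C=4 → A+T=4, G+C=9
Perfect-match Tm = 2(4) + 4(9) = 8 + 36 = 44°C
Mismatches (positions where the bases are not complementary): 2 (at positions 7, 12)
Effective Tm = 44 − 2×6 = 44 − 12 = 32°C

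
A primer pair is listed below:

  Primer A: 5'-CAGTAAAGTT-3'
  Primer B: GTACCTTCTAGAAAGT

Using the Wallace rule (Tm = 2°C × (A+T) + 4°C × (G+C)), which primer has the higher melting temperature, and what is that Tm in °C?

Primer B, 44°C

Primer A: A+T=7, G+C=3 → Tm = 2(7)+4(3) = 26°C
Primer B: A+T=10, G+C=6 → Tm = 2(10)+4(6) = 44°C
26°C vs 44°C → primer B is higher.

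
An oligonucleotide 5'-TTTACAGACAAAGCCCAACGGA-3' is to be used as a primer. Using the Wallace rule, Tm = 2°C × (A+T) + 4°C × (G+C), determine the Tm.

64°C

Scanning the sequence gives G=4, A=9, T=3, C=6.
A+T = 12, G+C = 10
Tm = 4·10 + 2·12 = 40 + 24 = 64°C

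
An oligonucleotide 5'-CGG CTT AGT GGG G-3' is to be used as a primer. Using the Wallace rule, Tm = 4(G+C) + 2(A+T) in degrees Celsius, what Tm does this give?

44°C

Scanning the sequence gives C=2, T=3, A=1, G=7.
So N_AT = 4 and N_GC = 9.
Tm = 2(4) + 4(9) = 8 + 36 = 44°C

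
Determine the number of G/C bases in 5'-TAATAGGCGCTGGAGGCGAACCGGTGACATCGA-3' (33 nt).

19

Counting bases: C=7, T=5, A=9, G=12
Total G or C: 12 + 7 = 19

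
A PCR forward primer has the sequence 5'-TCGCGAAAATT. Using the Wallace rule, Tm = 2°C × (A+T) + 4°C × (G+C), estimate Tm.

Counting bases: T=3, A=4, G=2, C=2
A+T = 7, G+C = 4
Tm = 2×7 + 4×4 = 30°C

30°C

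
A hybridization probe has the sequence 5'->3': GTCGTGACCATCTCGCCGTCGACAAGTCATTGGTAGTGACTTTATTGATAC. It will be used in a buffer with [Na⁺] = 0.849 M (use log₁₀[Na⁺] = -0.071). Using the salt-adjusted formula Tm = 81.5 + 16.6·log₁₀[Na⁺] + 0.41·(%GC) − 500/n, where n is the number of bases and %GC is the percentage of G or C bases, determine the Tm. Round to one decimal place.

Length n = 51. Scanning the sequence gives C=12, G=12, T=16, A=11.
G+C = 24, so %GC = 24/51 × 100 = 47.059%
Salt term: 16.6 × (-0.071) = -1.179
GC term: 0.41 × 47.059 = 19.294; length term: −500/51 = −9.804
Tm = 81.5 + (-1.179) + 19.294 − 9.804 = 89.811 → 89.8°C

89.8°C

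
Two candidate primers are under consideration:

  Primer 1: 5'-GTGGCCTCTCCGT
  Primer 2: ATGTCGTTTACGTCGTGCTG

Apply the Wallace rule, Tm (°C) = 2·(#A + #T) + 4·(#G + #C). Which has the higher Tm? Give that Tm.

Primer 2, 60°C

Primer 1: A+T=4, G+C=9 → Tm = 2(4)+4(9) = 44°C
Primer 2: A+T=10, G+C=10 → Tm = 2(10)+4(10) = 60°C
44°C vs 60°C → primer 2 is higher.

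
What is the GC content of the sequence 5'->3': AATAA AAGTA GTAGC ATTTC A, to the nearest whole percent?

24%

Base counts: C=2, G=3, T=6, A=10
G+C = 3 + 2 = 5 out of 21 bases
%GC = 5/21 × 100 = 23.81% ≈ 24%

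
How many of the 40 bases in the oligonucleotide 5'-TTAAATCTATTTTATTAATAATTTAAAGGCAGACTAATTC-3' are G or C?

7

Counting bases: A=16, G=3, T=17, C=4
Total G or C: 3 + 4 = 7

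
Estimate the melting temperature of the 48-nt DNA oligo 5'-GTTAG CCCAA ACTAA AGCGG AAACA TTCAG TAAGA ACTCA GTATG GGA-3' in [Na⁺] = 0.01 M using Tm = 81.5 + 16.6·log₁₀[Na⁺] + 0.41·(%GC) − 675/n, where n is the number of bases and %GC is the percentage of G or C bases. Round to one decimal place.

51.3°C

Length n = 48. Counting bases: G=11, T=9, C=9, A=19
G+C = 20, so %GC = 20/48 × 100 = 41.667%
Salt term: 16.6 × (-2) = -33.2
GC term: 0.41 × 41.667 = 17.083; length term: −675/48 = −14.062
Tm = 81.5 + (-33.2) + 17.083 − 14.062 = 51.321 → 51.3°C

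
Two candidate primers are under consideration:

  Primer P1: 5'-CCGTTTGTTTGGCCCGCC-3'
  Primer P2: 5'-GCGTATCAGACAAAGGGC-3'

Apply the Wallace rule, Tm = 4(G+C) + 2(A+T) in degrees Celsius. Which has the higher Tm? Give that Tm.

Primer P1: A+T=6, G+C=12 → Tm = 2(6)+4(12) = 60°C
Primer P2: A+T=8, G+C=10 → Tm = 2(8)+4(10) = 56°C
60°C vs 56°C → primer P1 is higher.

Primer P1, 60°C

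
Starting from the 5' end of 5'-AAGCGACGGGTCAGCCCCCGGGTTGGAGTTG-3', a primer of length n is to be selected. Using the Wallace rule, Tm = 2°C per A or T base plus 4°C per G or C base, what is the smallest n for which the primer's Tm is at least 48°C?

First 14 bases: AAGCGACGGGTCAG → Tm = 46°C (< 48°C)
First 15 bases: AAGCGACGGGTCAGC → Tm = 50°C (≥ 48°C)
Since every base adds ≥2°C, Tm only increases with n, so the threshold is first crossed at n = 15.

n = 15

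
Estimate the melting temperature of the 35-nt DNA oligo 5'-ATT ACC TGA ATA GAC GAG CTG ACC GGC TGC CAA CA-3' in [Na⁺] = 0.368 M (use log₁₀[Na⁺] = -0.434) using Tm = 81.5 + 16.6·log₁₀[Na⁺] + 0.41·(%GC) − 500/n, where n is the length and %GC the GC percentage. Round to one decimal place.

81.1°C

Length n = 35. Counting bases: A=11, T=6, G=8, C=10
G+C = 18, so %GC = 18/35 × 100 = 51.429%
Salt term: 16.6 × (-0.434) = -7.204
GC term: 0.41 × 51.429 = 21.086; length term: −500/35 = −14.286
Tm = 81.5 + (-7.204) + 21.086 − 14.286 = 81.096 → 81.1°C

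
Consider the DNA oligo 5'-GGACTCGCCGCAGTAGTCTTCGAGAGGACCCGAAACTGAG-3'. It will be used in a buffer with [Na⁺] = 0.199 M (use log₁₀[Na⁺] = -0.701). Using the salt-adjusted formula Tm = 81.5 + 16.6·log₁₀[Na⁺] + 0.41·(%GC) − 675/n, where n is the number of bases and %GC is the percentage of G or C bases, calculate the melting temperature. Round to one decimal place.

Length n = 40. Counting bases: G=13, A=10, C=11, T=6
G+C = 24, so %GC = 24/40 × 100 = 60%
Salt term: 16.6 × (-0.701) = -11.637
GC term: 0.41 × 60 = 24.6; length term: −675/40 = −16.875
Tm = 81.5 + (-11.637) + 24.6 − 16.875 = 77.588 → 77.6°C

77.6°C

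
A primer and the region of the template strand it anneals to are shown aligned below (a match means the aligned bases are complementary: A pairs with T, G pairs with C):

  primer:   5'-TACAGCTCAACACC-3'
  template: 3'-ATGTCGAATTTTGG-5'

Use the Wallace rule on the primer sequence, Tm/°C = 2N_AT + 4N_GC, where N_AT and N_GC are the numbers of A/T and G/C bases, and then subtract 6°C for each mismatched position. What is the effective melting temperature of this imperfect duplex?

30°C

Primer base counts: A=5, T=2, G=1, C=6 → A+T=7, G+C=7
Perfect-match Tm = 2(7) + 4(7) = 14 + 28 = 42°C
Mismatches (positions where the bases are not complementary): 2 (at positions 8, 11)
Effective Tm = 42 − 2×6 = 42 − 12 = 30°C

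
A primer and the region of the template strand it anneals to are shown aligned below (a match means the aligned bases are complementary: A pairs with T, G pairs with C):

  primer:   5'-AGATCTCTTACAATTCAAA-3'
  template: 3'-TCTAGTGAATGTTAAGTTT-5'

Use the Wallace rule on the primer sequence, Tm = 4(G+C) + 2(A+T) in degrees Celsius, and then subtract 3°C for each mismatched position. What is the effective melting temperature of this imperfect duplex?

45°C

Primer base counts: A=8, T=6, G=1, C=4 → A+T=14, G+C=5
Perfect-match Tm = 2(14) + 4(5) = 28 + 20 = 48°C
Mismatches (positions where the bases are not complementary): 1 (at position 6)
Effective Tm = 48 − 1×3 = 48 − 3 = 45°C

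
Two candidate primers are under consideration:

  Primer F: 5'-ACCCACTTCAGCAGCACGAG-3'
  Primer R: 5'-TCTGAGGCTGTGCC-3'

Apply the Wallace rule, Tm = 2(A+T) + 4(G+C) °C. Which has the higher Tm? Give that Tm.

Primer F: A+T=8, G+C=12 → Tm = 2(8)+4(12) = 64°C
Primer R: A+T=5, G+C=9 → Tm = 2(5)+4(9) = 46°C
64°C vs 46°C → primer F is higher.

Primer F, 64°C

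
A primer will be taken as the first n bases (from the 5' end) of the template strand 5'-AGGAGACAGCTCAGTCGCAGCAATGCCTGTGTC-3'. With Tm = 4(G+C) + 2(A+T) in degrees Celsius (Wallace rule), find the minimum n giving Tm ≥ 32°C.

n = 10

First 9 bases: AGGAGACAG → Tm = 28°C (< 32°C)
First 10 bases: AGGAGACAGC → Tm = 32°C (≥ 32°C)
Since every base adds ≥2°C, Tm only increases with n, so the threshold is first crossed at n = 10.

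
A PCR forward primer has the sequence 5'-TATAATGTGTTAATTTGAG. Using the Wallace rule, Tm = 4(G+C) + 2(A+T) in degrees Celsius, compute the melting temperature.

46°C

Base counts: T=9, G=4, C=0, A=6
A+T = 15, G+C = 4
Tm = 2(15) + 4(4) = 30 + 16 = 46°C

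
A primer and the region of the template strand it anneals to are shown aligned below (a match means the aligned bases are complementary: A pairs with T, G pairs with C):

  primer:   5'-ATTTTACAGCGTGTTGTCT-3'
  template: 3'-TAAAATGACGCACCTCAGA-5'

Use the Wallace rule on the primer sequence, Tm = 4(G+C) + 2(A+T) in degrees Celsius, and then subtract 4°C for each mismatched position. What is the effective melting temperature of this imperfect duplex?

40°C

Primer base counts: A=3, T=9, G=4, C=3 → A+T=12, G+C=7
Perfect-match Tm = 2(12) + 4(7) = 24 + 28 = 52°C
Mismatches (positions where the bases are not complementary): 3 (at positions 8, 14, 15)
Effective Tm = 52 − 3×4 = 52 − 12 = 40°C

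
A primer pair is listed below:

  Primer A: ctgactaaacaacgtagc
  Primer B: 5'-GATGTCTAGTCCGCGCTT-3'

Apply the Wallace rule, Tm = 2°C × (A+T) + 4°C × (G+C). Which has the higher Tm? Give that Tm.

Primer B, 56°C

Primer A: A+T=10, G+C=8 → Tm = 2(10)+4(8) = 52°C
Primer B: A+T=8, G+C=10 → Tm = 2(8)+4(10) = 56°C
52°C vs 56°C → primer B is higher.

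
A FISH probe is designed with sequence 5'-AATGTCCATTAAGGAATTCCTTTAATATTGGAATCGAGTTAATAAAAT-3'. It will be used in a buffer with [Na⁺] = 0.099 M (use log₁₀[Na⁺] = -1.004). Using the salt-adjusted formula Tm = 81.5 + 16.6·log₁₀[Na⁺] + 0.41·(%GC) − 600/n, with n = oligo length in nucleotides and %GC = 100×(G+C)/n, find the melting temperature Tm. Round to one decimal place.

Length n = 48. Scanning the sequence gives C=5, A=19, G=7, T=17.
G+C = 12, so %GC = 12/48 × 100 = 25%
Salt term: 16.6 × (-1.004) = -16.666
GC term: 0.41 × 25 = 10.25; length term: −600/48 = −12.5
Tm = 81.5 + (-16.666) + 10.25 − 12.5 = 62.584 → 62.6°C

62.6°C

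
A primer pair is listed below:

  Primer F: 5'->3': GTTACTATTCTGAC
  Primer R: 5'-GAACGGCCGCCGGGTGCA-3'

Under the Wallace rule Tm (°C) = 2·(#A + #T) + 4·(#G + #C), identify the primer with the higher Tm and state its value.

Primer R, 64°C

Primer F: A+T=9, G+C=5 → Tm = 2(9)+4(5) = 38°C
Primer R: A+T=4, G+C=14 → Tm = 2(4)+4(14) = 64°C
38°C vs 64°C → primer R is higher.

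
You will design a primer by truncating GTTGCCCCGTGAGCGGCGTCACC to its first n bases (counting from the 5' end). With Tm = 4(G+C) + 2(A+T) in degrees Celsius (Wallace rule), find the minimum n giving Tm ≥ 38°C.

n = 11

First 10 bases: GTTGCCCCGT → Tm = 34°C (< 38°C)
First 11 bases: GTTGCCCCGTG → Tm = 38°C (≥ 38°C)
Each additional base adds 2°C (A/T) or 4°C (G/C), so Tm is non-decreasing in n; n = 11 is the first length to reach 38°C.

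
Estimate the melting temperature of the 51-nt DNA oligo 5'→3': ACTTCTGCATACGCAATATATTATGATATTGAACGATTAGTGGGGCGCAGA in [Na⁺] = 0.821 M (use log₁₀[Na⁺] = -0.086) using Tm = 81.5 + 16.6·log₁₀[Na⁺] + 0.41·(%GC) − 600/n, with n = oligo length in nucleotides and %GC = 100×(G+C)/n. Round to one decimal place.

Length n = 51. G=12, C=8, T=15, A=16
G+C = 20, so %GC = 20/51 × 100 = 39.216%
Salt term: 16.6 × (-0.086) = -1.428
GC term: 0.41 × 39.216 = 16.079; length term: −600/51 = −11.765
Tm = 81.5 + (-1.428) + 16.079 − 11.765 = 84.386 → 84.4°C

84.4°C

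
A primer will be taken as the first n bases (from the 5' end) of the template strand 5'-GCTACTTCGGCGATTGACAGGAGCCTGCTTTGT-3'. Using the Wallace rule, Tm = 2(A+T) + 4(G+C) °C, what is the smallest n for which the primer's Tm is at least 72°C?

First 22 bases: GCTACTTCGGCGATTGACAGGA → Tm = 68°C (< 72°C)
First 23 bases: GCTACTTCGGCGATTGACAGGAG → Tm = 72°C (≥ 72°C)
Each additional base adds 2°C (A/T) or 4°C (G/C), so Tm is non-decreasing in n; n = 23 is the first length to reach 72°C.

n = 23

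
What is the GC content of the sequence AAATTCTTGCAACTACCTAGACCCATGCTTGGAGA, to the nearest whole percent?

C=9, T=9, A=11, G=6
G+C = 6 + 9 = 15 out of 35 bases
%GC = 15/35 × 100 = 42.86% ≈ 43%

43%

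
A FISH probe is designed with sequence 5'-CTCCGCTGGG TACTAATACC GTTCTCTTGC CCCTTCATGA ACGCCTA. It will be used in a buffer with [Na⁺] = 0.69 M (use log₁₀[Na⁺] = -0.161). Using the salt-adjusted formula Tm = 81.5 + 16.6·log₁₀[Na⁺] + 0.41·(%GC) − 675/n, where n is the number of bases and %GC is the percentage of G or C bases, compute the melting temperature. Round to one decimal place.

Length n = 47. Counting bases: G=8, C=17, A=8, T=14
G+C = 25, so %GC = 25/47 × 100 = 53.191%
Salt term: 16.6 × (-0.161) = -2.673
GC term: 0.41 × 53.191 = 21.808; length term: −675/47 = −14.362
Tm = 81.5 + (-2.673) + 21.808 − 14.362 = 86.273 → 86.3°C

86.3°C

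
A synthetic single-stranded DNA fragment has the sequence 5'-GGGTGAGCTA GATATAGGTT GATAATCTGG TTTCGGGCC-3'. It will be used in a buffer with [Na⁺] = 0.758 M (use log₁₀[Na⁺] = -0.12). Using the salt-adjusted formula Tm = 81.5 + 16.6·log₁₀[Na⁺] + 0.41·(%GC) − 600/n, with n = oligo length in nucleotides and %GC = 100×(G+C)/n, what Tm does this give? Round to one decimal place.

84.1°C

Length n = 39. Counting bases: C=5, G=14, T=12, A=8
G+C = 19, so %GC = 19/39 × 100 = 48.718%
Salt term: 16.6 × (-0.12) = -1.992
GC term: 0.41 × 48.718 = 19.974; length term: −600/39 = −15.385
Tm = 81.5 + (-1.992) + 19.974 − 15.385 = 84.097 → 84.1°C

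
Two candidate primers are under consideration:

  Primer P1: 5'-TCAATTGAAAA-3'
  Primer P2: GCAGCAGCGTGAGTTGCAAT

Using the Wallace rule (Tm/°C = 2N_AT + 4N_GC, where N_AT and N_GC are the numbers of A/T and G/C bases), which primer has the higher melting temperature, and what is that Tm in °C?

Primer P1: A+T=9, G+C=2 → Tm = 2(9)+4(2) = 26°C
Primer P2: A+T=9, G+C=11 → Tm = 2(9)+4(11) = 62°C
26°C vs 62°C → primer P2 is higher.

Primer P2, 62°C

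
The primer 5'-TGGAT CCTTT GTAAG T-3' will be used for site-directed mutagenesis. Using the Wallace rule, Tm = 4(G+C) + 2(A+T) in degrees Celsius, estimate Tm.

C=2, A=3, G=4, T=7
AT pairs contribute 10, GC pairs contribute 6.
Tm = 4·6 + 2·10 = 24 + 20 = 44°C

44°C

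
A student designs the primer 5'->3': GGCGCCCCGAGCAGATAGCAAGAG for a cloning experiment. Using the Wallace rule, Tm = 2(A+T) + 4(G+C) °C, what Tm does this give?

Base counts: G=9, T=1, C=7, A=7
So N_AT = 8 and N_GC = 16.
Tm = 2×8 + 4×16 = 80°C

80°C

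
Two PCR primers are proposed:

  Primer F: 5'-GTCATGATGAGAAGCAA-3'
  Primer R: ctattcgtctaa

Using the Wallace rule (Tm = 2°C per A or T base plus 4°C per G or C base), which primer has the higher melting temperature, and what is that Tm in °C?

Primer F: A+T=10, G+C=7 → Tm = 2(10)+4(7) = 48°C
Primer R: A+T=8, G+C=4 → Tm = 2(8)+4(4) = 32°C
48°C vs 32°C → primer F is higher.

Primer F, 48°C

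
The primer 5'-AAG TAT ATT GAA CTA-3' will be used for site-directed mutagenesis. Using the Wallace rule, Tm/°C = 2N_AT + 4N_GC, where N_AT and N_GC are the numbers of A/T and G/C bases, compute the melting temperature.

Counting bases: C=1, A=7, T=5, G=2
A+T = 12, G+C = 3
Tm = 2(12) + 4(3) = 24 + 12 = 36°C

36°C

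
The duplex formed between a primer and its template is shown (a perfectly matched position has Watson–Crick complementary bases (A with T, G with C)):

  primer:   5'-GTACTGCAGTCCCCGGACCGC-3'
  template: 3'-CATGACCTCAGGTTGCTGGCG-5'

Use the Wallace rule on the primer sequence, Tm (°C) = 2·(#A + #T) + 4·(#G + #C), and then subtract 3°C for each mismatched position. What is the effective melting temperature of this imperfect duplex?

60°C

Primer base counts: A=3, T=3, G=6, C=9 → A+T=6, G+C=15
Perfect-match Tm = 2(6) + 4(15) = 12 + 60 = 72°C
Mismatches (positions where the bases are not complementary): 4 (at positions 7, 13, 14, 15)
Effective Tm = 72 − 4×3 = 72 − 12 = 60°C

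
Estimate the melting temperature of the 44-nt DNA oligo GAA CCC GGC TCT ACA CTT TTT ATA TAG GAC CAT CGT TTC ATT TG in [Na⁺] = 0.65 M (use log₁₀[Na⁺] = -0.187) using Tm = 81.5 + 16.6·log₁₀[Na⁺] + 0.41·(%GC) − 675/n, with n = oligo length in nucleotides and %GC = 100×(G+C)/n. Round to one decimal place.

79.8°C

Length n = 44. Scanning the sequence gives A=10, G=7, C=11, T=16.
G+C = 18, so %GC = 18/44 × 100 = 40.909%
Salt term: 16.6 × (-0.187) = -3.104
GC term: 0.41 × 40.909 = 16.773; length term: −675/44 = −15.341
Tm = 81.5 + (-3.104) + 16.773 − 15.341 = 79.828 → 79.8°C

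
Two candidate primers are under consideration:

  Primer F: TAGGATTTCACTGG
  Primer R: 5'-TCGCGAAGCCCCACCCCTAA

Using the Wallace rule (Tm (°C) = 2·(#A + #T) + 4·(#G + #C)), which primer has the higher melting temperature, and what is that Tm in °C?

Primer F: A+T=8, G+C=6 → Tm = 2(8)+4(6) = 40°C
Primer R: A+T=7, G+C=13 → Tm = 2(7)+4(13) = 66°C
40°C vs 66°C → primer R is higher.

Primer R, 66°C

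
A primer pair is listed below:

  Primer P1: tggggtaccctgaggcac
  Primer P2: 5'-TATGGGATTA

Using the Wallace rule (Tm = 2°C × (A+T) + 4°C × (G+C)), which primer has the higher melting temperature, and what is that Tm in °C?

Primer P1, 60°C

Primer P1: A+T=6, G+C=12 → Tm = 2(6)+4(12) = 60°C
Primer P2: A+T=7, G+C=3 → Tm = 2(7)+4(3) = 26°C
60°C vs 26°C → primer P1 is higher.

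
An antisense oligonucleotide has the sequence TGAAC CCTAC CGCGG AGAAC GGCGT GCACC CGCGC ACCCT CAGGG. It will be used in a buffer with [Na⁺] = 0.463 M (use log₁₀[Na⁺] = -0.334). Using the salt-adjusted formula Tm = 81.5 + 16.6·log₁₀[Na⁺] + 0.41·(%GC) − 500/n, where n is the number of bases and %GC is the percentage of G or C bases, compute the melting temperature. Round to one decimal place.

Length n = 45. Base counts: A=9, G=14, T=4, C=18
G+C = 32, so %GC = 32/45 × 100 = 71.111%
Salt term: 16.6 × (-0.334) = -5.544
GC term: 0.41 × 71.111 = 29.156; length term: −500/45 = −11.111
Tm = 81.5 + (-5.544) + 29.156 − 11.111 = 94.001 → 94.0°C

94.0°C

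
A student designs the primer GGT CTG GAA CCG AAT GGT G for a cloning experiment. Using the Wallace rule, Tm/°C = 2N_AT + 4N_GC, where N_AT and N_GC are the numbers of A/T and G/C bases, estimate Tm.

G=8, T=4, A=4, C=3
AT pairs contribute 8, GC pairs contribute 11.
Tm = 2(8) + 4(11) = 16 + 44 = 60°C

60°C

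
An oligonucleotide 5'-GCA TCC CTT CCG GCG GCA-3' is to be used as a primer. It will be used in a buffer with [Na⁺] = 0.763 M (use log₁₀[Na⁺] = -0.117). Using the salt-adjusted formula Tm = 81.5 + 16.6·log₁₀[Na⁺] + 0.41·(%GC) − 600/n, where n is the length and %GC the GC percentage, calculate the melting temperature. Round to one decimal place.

Length n = 18. Counting bases: T=3, G=5, A=2, C=8
G+C = 13, so %GC = 13/18 × 100 = 72.222%
Salt term: 16.6 × (-0.117) = -1.942
GC term: 0.41 × 72.222 = 29.611; length term: −600/18 = −33.333
Tm = 81.5 + (-1.942) + 29.611 − 33.333 = 75.836 → 75.8°C

75.8°C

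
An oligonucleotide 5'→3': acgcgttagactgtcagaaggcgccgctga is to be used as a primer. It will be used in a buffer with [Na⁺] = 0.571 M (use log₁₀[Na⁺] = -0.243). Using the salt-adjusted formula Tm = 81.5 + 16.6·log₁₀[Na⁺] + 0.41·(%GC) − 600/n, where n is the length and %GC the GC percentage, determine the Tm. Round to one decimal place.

Length n = 30. Base counts: C=8, G=10, A=7, T=5
G+C = 18, so %GC = 18/30 × 100 = 60%
Salt term: 16.6 × (-0.243) = -4.034
GC term: 0.41 × 60 = 24.6; length term: −600/30 = −20
Tm = 81.5 + (-4.034) + 24.6 − 20 = 82.066 → 82.1°C

82.1°C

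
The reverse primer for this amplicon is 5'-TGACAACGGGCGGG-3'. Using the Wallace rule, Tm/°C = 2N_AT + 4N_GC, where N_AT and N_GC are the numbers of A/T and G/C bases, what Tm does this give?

G=7, A=3, T=1, C=3
So N_AT = 4 and N_GC = 10.
Tm = 2(4) + 4(10) = 8 + 40 = 48°C

48°C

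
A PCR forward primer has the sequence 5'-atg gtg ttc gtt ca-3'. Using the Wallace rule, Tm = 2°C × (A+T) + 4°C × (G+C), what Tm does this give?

40°C

Base counts: A=2, G=4, C=2, T=6
AT pairs contribute 8, GC pairs contribute 6.
Tm = 2×8 + 4×6 = 40°C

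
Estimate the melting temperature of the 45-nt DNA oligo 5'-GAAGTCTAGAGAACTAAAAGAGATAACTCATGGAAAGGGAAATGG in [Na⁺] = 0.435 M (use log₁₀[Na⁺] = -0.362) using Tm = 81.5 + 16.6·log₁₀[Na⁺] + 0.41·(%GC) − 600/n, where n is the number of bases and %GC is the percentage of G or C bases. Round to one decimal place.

Length n = 45. Counting bases: A=21, T=7, C=4, G=13
G+C = 17, so %GC = 17/45 × 100 = 37.778%
Salt term: 16.6 × (-0.362) = -6.009
GC term: 0.41 × 37.778 = 15.489; length term: −600/45 = −13.333
Tm = 81.5 + (-6.009) + 15.489 − 13.333 = 77.647 → 77.6°C

77.6°C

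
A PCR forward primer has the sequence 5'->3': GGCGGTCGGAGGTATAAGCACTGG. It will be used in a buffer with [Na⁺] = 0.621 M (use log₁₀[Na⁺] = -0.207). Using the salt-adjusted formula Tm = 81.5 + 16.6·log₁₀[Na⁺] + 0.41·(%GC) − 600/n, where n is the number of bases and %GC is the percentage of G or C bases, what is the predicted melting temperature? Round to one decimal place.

Length n = 24. Counting bases: A=5, G=11, C=4, T=4
G+C = 15, so %GC = 15/24 × 100 = 62.5%
Salt term: 16.6 × (-0.207) = -3.436
GC term: 0.41 × 62.5 = 25.625; length term: −600/24 = −25
Tm = 81.5 + (-3.436) + 25.625 − 25 = 78.689 → 78.7°C

78.7°C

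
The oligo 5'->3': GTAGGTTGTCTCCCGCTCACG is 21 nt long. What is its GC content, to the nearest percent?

62%

G=6, T=6, C=7, A=2
G+C = 6 + 7 = 13 out of 21 bases
%GC = 13/21 × 100 = 61.9% ≈ 62%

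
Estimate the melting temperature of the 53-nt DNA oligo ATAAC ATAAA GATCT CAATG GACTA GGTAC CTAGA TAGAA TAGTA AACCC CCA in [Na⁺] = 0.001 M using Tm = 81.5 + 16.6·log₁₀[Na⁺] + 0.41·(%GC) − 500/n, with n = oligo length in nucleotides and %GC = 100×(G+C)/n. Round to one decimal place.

37.0°C

Length n = 53. Scanning the sequence gives G=8, A=23, C=11, T=11.
G+C = 19, so %GC = 19/53 × 100 = 35.849%
Salt term: 16.6 × (-3) = -49.8
GC term: 0.41 × 35.849 = 14.698; length term: −500/53 = −9.434
Tm = 81.5 + (-49.8) + 14.698 − 9.434 = 36.964 → 37.0°C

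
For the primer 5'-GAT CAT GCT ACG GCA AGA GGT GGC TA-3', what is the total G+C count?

Counting bases: C=5, T=5, A=7, G=9
Total G or C: 9 + 5 = 14

14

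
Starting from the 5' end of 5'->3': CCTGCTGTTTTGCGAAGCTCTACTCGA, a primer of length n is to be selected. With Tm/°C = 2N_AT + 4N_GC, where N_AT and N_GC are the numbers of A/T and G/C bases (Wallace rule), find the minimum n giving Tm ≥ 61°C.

n = 20

First 19 bases: CCTGCTGTTTTGCGAAGCT → Tm = 58°C (< 61°C)
First 20 bases: CCTGCTGTTTTGCGAAGCTC → Tm = 62°C (≥ 61°C)
Since every base adds ≥2°C, Tm only increases with n, so the threshold is first crossed at n = 20.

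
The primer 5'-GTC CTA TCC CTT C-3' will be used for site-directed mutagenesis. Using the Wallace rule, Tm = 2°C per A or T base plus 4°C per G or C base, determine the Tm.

40°C

Scanning the sequence gives T=5, G=1, C=6, A=1.
A+T = 6, G+C = 7
Tm = 2×6 + 4×7 = 40°C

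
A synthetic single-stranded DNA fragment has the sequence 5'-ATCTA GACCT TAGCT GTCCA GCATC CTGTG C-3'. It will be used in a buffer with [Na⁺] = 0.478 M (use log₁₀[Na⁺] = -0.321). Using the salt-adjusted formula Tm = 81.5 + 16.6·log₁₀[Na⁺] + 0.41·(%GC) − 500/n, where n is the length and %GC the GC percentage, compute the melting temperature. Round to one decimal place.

Length n = 31. Counting bases: T=9, G=6, A=6, C=10
G+C = 16, so %GC = 16/31 × 100 = 51.613%
Salt term: 16.6 × (-0.321) = -5.329
GC term: 0.41 × 51.613 = 21.161; length term: −500/31 = −16.129
Tm = 81.5 + (-5.329) + 21.161 − 16.129 = 81.203 → 81.2°C

81.2°C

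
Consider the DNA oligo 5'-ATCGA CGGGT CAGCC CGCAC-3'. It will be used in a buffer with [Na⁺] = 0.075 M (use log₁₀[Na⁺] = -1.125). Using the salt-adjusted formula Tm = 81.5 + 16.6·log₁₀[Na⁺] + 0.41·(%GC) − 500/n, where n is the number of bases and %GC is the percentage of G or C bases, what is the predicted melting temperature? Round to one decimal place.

66.5°C

Length n = 20. Scanning the sequence gives C=8, A=4, G=6, T=2.
G+C = 14, so %GC = 14/20 × 100 = 70%
Salt term: 16.6 × (-1.125) = -18.675
GC term: 0.41 × 70 = 28.7; length term: −500/20 = −25
Tm = 81.5 + (-18.675) + 28.7 − 25 = 66.525 → 66.5°C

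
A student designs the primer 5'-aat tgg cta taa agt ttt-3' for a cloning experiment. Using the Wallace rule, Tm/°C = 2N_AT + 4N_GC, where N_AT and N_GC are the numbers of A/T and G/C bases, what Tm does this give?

44°C

Base counts: G=3, C=1, T=8, A=6
AT pairs contribute 14, GC pairs contribute 4.
Tm = 2(14) + 4(4) = 28 + 16 = 44°C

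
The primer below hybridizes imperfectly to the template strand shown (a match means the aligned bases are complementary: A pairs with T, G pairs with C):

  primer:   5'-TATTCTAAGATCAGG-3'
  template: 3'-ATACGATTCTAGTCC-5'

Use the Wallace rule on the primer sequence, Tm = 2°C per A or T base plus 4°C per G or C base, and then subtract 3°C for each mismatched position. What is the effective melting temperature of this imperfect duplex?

37°C

Primer base counts: A=5, T=5, G=3, C=2 → A+T=10, G+C=5
Perfect-match Tm = 2(10) + 4(5) = 20 + 20 = 40°C
Mismatches (positions where the bases are not complementary): 1 (at position 4)
Effective Tm = 40 − 1×3 = 40 − 3 = 37°C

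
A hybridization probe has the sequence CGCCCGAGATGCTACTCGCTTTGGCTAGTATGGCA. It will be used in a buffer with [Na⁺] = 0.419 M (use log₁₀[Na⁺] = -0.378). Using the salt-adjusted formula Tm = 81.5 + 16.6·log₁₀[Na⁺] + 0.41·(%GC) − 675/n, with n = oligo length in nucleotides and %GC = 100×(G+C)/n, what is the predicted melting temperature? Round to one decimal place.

Length n = 35. Base counts: G=10, C=10, A=6, T=9
G+C = 20, so %GC = 20/35 × 100 = 57.143%
Salt term: 16.6 × (-0.378) = -6.275
GC term: 0.41 × 57.143 = 23.429; length term: −675/35 = −19.286
Tm = 81.5 + (-6.275) + 23.429 − 19.286 = 79.368 → 79.4°C

79.4°C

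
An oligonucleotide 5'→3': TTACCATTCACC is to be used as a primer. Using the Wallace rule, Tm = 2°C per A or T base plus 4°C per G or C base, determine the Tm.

Base counts: A=3, C=5, G=0, T=4
A+T = 7, G+C = 5
Tm = 2(7) + 4(5) = 14 + 20 = 34°C

34°C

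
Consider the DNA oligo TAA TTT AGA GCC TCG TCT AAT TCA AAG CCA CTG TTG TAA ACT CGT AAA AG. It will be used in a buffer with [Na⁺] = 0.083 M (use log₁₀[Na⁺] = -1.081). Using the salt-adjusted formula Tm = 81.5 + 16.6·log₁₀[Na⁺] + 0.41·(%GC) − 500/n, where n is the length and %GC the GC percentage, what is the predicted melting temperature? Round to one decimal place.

Length n = 50. Scanning the sequence gives T=15, G=8, A=17, C=10.
G+C = 18, so %GC = 18/50 × 100 = 36%
Salt term: 16.6 × (-1.081) = -17.945
GC term: 0.41 × 36 = 14.76; length term: −500/50 = −10
Tm = 81.5 + (-17.945) + 14.76 − 10 = 68.315 → 68.3°C

68.3°C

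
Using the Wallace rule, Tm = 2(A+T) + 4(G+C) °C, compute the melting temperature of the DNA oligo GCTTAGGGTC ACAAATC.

Base counts: T=4, C=4, A=5, G=4
AT pairs contribute 9, GC pairs contribute 8.
Tm = 2(9) + 4(8) = 18 + 32 = 50°C

50°C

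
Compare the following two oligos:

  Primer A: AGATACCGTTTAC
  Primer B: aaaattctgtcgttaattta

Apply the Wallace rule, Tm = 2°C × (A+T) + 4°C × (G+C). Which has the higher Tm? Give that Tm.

Primer B, 48°C

Primer A: A+T=8, G+C=5 → Tm = 2(8)+4(5) = 36°C
Primer B: A+T=16, G+C=4 → Tm = 2(16)+4(4) = 48°C
36°C vs 48°C → primer B is higher.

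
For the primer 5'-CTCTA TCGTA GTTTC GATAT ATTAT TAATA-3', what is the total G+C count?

7

Counting bases: T=14, A=9, C=4, G=3
Total G or C: 3 + 4 = 7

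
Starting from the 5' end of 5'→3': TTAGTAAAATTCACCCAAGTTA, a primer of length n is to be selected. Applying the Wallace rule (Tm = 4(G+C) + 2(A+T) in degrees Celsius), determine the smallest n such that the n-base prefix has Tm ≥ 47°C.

n = 19

First 18 bases: TTAGTAAAATTCACCCAA → Tm = 46°C (< 47°C)
First 19 bases: TTAGTAAAATTCACCCAAG → Tm = 50°C (≥ 47°C)
Each additional base adds 2°C (A/T) or 4°C (G/C), so Tm is non-decreasing in n; n = 19 is the first length to reach 47°C.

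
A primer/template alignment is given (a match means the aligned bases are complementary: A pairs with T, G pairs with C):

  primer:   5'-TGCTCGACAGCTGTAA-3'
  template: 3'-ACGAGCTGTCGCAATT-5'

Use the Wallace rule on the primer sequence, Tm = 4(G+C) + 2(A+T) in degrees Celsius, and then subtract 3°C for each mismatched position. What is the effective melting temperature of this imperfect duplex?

42°C

Primer base counts: A=4, T=4, G=4, C=4 → A+T=8, G+C=8
Perfect-match Tm = 2(8) + 4(8) = 16 + 32 = 48°C
Mismatches (positions where the bases are not complementary): 2 (at positions 12, 13)
Effective Tm = 48 − 2×3 = 48 − 6 = 42°C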